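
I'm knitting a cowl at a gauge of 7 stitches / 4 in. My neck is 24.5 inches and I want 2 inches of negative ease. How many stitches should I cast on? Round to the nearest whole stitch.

Finished = 24.5 − 2 = 22.5 in.
7 / 4 = 1.75 sts per inch.
22.50 × 1.75 = 39.38 sts.
→ 39 sts.

CO 39 sts.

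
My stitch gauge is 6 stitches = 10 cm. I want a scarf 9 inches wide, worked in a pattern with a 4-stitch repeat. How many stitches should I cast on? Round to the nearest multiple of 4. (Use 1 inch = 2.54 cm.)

Cast on 12 stitches.

9 in = 9 × 2.54 = 22.86 cm.
6 / 10 = 0.6 sts/cm.
22.86 × 0.6 = 13.72 sts.
→ 12.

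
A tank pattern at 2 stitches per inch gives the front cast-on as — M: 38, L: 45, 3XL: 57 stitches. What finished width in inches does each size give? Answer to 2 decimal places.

2/1 = 2 sts per in.
M: 38 / 2 = 19.000 → 19.00 in.
L: 45 / 2 = 22.500 → 22.50 in.
3XL: 57 / 2 = 28.500 → 28.50 in.

M 19.00 inches; L 22.50 inches; 3XL 28.50 inches.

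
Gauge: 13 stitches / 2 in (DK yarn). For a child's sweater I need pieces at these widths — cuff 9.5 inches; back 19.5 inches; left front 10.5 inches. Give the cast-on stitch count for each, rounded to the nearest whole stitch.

cuff 62; back 127; left front 68.

Rate = 13/2 = 6.5 sts per in.
cuff: 9.5 × 6.5 = 61.75 → 62.
back: 19.5 × 6.5 = 126.75 → 127.
left front: 10.5 × 6.5 = 68.25 → 68.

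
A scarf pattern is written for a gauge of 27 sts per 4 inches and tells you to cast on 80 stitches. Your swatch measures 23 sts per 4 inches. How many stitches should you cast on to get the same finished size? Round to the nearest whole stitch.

Cast on 68 stitches.

Scale factor = 23 / 27 = 0.852.
80 × 23 / 27 = 68.15 sts.
→ 68 sts.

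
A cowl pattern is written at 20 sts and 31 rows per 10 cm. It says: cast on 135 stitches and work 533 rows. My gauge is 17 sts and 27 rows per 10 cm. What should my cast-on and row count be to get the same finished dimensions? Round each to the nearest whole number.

Stitches: 135 × 17/20 = 114.75 → 115.
Rows: 533 × 27/31 = 464.23 → 464.

Cast on 115 stitches; work 464 rows.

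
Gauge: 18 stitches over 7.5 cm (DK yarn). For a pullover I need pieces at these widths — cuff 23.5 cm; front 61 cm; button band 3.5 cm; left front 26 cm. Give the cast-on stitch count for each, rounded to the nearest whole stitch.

cuff 56; front 146; button band 8; left front 62.

Rate = 18/7.5 = 2.4 sts per cm.
cuff: 23.5 × 2.4 = 56.40 → 56.
front: 61 × 2.4 = 146.40 → 146.
button band: 3.5 × 2.4 = 8.40 → 8.
left front: 26 × 2.4 = 62.40 → 62.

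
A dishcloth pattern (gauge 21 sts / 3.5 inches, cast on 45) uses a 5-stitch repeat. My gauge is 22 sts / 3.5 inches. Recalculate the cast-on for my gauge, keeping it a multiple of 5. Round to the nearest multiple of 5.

Cast on 45 stitches.

45 × 22 / 21 = 47.14.
Nearest multiple of 5: 45.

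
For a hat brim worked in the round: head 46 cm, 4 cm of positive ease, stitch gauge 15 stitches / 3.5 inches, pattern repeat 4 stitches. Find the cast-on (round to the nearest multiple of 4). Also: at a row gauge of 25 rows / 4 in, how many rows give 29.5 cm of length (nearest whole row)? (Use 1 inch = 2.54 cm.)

Finished = 46 + 4 = 50 cm.
50 cm × 1/2.54 = 19.69 inches.
15/3.5 = 4.286 sts per in; 19.69 × 4.286 = 84.36 sts.
Nearest multiple of 4 → 84.
29.5 cm = 11.61 inches; × 6.25 = 72.59 → 73 rows.

Cast on 84 stitches; work 73 rows.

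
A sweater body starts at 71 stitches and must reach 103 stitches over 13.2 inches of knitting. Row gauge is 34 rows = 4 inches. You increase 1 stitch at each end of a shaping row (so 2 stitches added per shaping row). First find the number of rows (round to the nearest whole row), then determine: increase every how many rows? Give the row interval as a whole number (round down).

Increase every 7th row.

Rows = 13.2 × 8.5 = 112.2 → 112 rows.
Stitches to add: 32 → 16 shaping rows (at 2 st each).
112 / 16 = 7.00 → every 7 rows.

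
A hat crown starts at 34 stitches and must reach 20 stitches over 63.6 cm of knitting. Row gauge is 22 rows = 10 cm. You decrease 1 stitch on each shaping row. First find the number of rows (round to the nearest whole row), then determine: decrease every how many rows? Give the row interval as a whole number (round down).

Rows = 63.6 × 2.2 = 139.9 → 140 rows.
Stitches to remove: 14 → 14 shaping rows (at 1 st each).
140 / 14 = 10.00 → every 10 rows.

Decrease every 10th row.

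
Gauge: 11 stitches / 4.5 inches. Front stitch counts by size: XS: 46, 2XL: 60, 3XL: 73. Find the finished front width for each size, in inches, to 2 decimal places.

11/4.5 = 2.444 sts per in.
XS: 46 / 2.444 = 18.818 → 18.82 in.
2XL: 60 / 2.444 = 24.545 → 24.55 in.
3XL: 73 / 2.444 = 29.864 → 29.86 in.

XS 18.82 inches; 2XL 24.55 inches; 3XL 29.86 inches.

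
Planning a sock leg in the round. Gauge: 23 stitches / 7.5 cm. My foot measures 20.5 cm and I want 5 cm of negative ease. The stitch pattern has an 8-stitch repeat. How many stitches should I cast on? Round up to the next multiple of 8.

Cast on 48 stitches.

Finished = 20.5 − 5 = 15.5 cm.
23 / 7.5 = 3.067 sts/cm.
15.5 × 3.067 = 47.53 sts.
Next multiple of 8: 48.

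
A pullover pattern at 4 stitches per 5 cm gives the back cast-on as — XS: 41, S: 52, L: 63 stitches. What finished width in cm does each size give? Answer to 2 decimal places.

4/5 = 0.8 sts per cm.
XS: 41 / 0.8 = 51.250 → 51.25 cm.
S: 52 / 0.8 = 65.000 → 65.00 cm.
L: 63 / 0.8 = 78.750 → 78.75 cm.

XS 51.25 cm; S 65.00 cm; L 78.75 cm.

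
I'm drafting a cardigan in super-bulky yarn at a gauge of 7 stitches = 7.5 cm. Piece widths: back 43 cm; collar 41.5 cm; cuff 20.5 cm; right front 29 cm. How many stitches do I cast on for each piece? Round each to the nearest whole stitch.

back 40; collar 39; cuff 19; right front 27.

Rate = 7/7.5 = 0.933 sts per cm.
back: 43 × 0.933 = 40.13 → 40.
collar: 41.5 × 0.933 = 38.73 → 39.
cuff: 20.5 × 0.933 = 19.13 → 19.
right front: 29 × 0.933 = 27.07 → 27.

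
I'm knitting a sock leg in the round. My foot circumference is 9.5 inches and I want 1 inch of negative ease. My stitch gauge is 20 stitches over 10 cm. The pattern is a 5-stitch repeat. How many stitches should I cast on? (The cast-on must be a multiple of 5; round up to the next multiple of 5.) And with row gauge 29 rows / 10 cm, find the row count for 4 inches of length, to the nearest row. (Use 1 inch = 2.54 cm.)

Finished = 9.5 − 1 = 8.5 inches.
8.5 inches × 2.54 = 21.59 cm.
20/10 = 2 sts per cm; 21.59 × 2 = 43.18 sts.
Next multiple of 5 → 45.
4 inches = 10.16 cm; × 2.9 = 29.46 → 29 rows.

Cast on 45 stitches; work 29 rows.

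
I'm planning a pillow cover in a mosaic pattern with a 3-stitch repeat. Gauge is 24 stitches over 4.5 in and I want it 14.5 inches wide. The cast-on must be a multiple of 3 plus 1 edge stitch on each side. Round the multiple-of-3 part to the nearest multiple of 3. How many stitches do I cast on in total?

24 / 4.5 = 5.333 sts per inch.
14.5 × 5.333 = 77.33 sts.
Less 2 edge sts → 75.33 for the repeat.
Nearest multiple of 3: 75.
Add back 2 edge sts → 77.

CO 77 sts.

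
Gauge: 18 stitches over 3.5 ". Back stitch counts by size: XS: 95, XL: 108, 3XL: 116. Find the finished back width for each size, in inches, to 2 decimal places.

XS 18.47 inches; XL 21.00 inches; 3XL 22.56 inches.

18/3.5 = 5.143 sts per in.
XS: 95 / 5.143 = 18.472 → 18.47 in.
XL: 108 / 5.143 = 21.000 → 21.00 in.
3XL: 116 / 5.143 = 22.556 → 22.56 in.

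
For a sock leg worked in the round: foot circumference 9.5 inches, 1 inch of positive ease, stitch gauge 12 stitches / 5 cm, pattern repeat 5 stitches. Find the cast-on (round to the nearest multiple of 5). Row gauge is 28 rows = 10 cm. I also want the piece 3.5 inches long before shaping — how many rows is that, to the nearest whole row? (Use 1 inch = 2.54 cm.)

Finished = 9.5 + 1 = 10.5 inches.
10.5 inches × 2.54 = 26.67 cm.
12/5 = 2.4 sts per cm; 26.67 × 2.4 = 64.01 sts.
Nearest multiple of 5 → 65.
3.5 inches = 8.89 cm; × 2.8 = 24.89 → 25 rows.

Cast on 65 stitches; work 25 rows.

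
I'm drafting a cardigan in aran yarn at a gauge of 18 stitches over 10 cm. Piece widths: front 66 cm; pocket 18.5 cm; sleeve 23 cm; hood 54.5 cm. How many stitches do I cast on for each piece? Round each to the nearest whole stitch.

Rate = 18/10 = 1.8 sts per cm.
front: 66 × 1.8 = 118.80 → 119.
pocket: 18.5 × 1.8 = 33.30 → 33.
sleeve: 23 × 1.8 = 41.40 → 41.
hood: 54.5 × 1.8 = 98.10 → 98.

front 119; pocket 33; sleeve 41; hood 98.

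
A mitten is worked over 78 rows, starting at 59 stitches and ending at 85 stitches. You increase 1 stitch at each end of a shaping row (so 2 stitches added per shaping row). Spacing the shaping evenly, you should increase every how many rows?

Increase every 6th row.

Stitches to add: |85 − 59| = 26.
Shaping rows needed: 26 / 2 = 13.
78 rows / 13 = every 6 rows.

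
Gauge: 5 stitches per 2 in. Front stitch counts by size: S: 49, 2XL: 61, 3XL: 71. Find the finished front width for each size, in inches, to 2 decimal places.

S 19.60 inches; 2XL 24.40 inches; 3XL 28.40 inches.

5/2 = 2.5 sts per in.
S: 49 / 2.5 = 19.600 → 19.60 in.
2XL: 61 / 2.5 = 24.400 → 24.40 in.
3XL: 71 / 2.5 = 28.400 → 28.40 in.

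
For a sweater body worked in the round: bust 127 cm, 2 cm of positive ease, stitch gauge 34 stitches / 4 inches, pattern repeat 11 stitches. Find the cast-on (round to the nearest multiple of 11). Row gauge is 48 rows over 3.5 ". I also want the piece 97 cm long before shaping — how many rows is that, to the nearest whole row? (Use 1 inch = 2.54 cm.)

Cast on 429 stitches; work 524 rows.

Finished = 127 + 2 = 129 cm.
129 cm × 1/2.54 = 50.79 inches.
34/4 = 8.5 sts per in; 50.79 × 8.5 = 431.69 sts.
Nearest multiple of 11 → 429.
97 cm = 38.19 inches; × 13.714 = 523.73 → 524 rows.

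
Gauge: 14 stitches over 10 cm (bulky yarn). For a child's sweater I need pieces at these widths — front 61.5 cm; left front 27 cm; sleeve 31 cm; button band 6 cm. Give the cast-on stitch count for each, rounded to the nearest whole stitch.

front 86; left front 38; sleeve 43; button band 8.

Rate = 14/10 = 1.4 sts per cm.
front: 61.5 × 1.4 = 86.10 → 86.
left front: 27 × 1.4 = 37.80 → 38.
sleeve: 31 × 1.4 = 43.40 → 43.
button band: 6 × 1.4 = 8.40 → 8.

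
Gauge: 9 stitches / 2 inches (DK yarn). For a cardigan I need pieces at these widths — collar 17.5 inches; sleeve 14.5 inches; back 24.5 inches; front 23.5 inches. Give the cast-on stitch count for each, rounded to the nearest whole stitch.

Rate = 9/2 = 4.5 sts per in.
collar: 17.5 × 4.5 = 78.75 → 79.
sleeve: 14.5 × 4.5 = 65.25 → 65.
back: 24.5 × 4.5 = 110.25 → 110.
front: 23.5 × 4.5 = 105.75 → 106.

collar 79; sleeve 65; back 110; front 106.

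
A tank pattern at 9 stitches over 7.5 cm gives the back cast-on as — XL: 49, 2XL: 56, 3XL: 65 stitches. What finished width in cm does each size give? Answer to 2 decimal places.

XL 40.83 cm; 2XL 46.67 cm; 3XL 54.17 cm.

9/7.5 = 1.2 sts per cm.
XL: 49 / 1.2 = 40.833 → 40.83 cm.
2XL: 56 / 1.2 = 46.667 → 46.67 cm.
3XL: 65 / 1.2 = 54.167 → 54.17 cm.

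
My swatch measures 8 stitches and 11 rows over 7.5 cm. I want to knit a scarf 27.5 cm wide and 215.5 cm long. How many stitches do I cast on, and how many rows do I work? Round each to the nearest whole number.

Stitch gauge = 8/7.5 = 1.067 sts/cm; 27.5 × 1.067 = 29.33 → 29 sts.
Row gauge = 11/7.5 = 1.467 rows/cm; 215.5 × 1.467 = 316.07 → 316 rows.

Cast on 29 stitches and work 316 rows.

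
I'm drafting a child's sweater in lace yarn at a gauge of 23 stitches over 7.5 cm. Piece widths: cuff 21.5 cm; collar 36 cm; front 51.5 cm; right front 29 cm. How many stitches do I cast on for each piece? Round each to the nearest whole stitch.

cuff 66; collar 110; front 158; right front 89.

Rate = 23/7.5 = 3.067 sts per cm.
cuff: 21.5 × 3.067 = 65.93 → 66.
collar: 36 × 3.067 = 110.40 → 110.
front: 51.5 × 3.067 = 157.93 → 158.
right front: 29 × 3.067 = 88.93 → 89.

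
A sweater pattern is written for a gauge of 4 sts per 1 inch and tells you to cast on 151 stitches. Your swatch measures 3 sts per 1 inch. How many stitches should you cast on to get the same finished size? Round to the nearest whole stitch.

CO 113 sts.

Scale factor = 3 / 4 = 0.750.
151 × 3 / 4 = 113.25 sts.
→ 113 sts.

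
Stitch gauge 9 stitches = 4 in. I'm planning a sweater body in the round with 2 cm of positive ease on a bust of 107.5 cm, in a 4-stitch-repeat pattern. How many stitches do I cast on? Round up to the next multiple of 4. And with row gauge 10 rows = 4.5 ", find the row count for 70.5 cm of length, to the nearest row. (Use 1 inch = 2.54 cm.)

Cast on 100 stitches; work 62 rows.

Finished = 107.5 + 2 = 109.5 cm.
109.5 cm × 1/2.54 = 43.11 inches.
9/4 = 2.25 sts per in; 43.11 × 2.25 = 97.00 sts.
Next multiple of 4 → 100.
70.5 cm = 27.76 inches; × 2.222 = 61.68 → 62 rows.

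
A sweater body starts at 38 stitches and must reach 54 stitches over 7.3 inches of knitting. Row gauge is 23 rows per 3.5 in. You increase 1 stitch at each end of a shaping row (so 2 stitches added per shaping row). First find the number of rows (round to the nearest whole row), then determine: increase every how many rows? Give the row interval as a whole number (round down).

Increase every 6th row.

Rows = 7.3 × 6.571 = 48.0 → 48 rows.
Stitches to add: 16 → 8 shaping rows (at 2 st each).
48 / 8 = 6.00 → every 6 rows.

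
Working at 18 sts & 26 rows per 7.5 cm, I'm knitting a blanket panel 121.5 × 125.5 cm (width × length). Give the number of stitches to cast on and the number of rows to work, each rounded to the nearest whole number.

Cast on 292 stitches and work 435 rows.

Stitch gauge = 18/7.5 = 2.4 sts/cm; 121.5 × 2.4 = 291.60 → 292 sts.
Row gauge = 26/7.5 = 3.467 rows/cm; 125.5 × 3.467 = 435.07 → 435 rows.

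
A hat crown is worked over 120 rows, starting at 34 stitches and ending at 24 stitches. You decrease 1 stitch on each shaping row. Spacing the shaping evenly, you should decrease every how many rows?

Decrease every 12th row.

Stitches to remove: |24 − 34| = 10.
Shaping rows needed: 10 / 1 = 10.
120 rows / 10 = every 12 rows.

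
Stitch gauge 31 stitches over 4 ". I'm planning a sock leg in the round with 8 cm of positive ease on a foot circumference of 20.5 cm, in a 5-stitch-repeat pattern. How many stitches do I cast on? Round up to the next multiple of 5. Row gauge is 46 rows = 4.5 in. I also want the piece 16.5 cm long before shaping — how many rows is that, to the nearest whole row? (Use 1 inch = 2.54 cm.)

Finished = 20.5 + 8 = 28.5 cm.
28.5 cm × 1/2.54 = 11.22 inches.
31/4 = 7.75 sts per in; 11.22 × 7.75 = 86.96 sts.
Next multiple of 5 → 90.
16.5 cm = 6.50 inches; × 10.222 = 66.40 → 66 rows.

Cast on 90 stitches; work 66 rows.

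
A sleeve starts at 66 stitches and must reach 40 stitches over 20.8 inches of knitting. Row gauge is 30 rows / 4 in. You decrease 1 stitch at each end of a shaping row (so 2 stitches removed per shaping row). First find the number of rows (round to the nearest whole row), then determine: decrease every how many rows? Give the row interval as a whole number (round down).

Decrease every 12th row.

Rows = 20.8 × 7.5 = 156.0 → 156 rows.
Stitches to remove: 26 → 13 shaping rows (at 2 st each).
156 / 13 = 12.00 → every 12 rows.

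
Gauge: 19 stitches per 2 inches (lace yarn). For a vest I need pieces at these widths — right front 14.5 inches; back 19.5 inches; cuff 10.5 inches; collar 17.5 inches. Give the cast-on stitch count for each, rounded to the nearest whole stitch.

right front 138; back 185; cuff 100; collar 166.

Rate = 19/2 = 9.5 sts per in.
right front: 14.5 × 9.5 = 137.75 → 138.
back: 19.5 × 9.5 = 185.25 → 185.
cuff: 10.5 × 9.5 = 99.75 → 100.
collar: 17.5 × 9.5 = 166.25 → 166.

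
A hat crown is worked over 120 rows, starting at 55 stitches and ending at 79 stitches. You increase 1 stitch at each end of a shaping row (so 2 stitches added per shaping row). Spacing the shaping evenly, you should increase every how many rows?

Increase every 10th row.

Stitches to add: |79 − 55| = 24.
Shaping rows needed: 24 / 2 = 12.
120 rows / 12 = every 10 rows.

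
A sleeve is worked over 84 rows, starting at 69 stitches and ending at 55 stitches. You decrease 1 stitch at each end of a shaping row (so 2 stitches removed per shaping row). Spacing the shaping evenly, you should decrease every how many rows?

Decrease every 12th row.

Stitches to remove: |55 − 69| = 14.
Shaping rows needed: 14 / 2 = 7.
84 rows / 7 = every 12 rows.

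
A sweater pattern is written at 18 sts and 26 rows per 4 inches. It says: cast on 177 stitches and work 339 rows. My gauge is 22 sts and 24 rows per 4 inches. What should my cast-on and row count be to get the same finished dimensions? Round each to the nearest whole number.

Stitches: 177 × 22/18 = 216.33 → 216.
Rows: 339 × 24/26 = 312.92 → 313.

Cast on 216 stitches; work 313 rows.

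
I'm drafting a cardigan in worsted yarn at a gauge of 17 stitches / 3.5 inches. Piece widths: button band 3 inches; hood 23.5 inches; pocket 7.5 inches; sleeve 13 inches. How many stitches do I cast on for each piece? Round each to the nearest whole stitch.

Rate = 17/3.5 = 4.857 sts per in.
button band: 3 × 4.857 = 14.57 → 15.
hood: 23.5 × 4.857 = 114.14 → 114.
pocket: 7.5 × 4.857 = 36.43 → 36.
sleeve: 13 × 4.857 = 63.14 → 63.

button band 15; hood 114; pocket 36; sleeve 63.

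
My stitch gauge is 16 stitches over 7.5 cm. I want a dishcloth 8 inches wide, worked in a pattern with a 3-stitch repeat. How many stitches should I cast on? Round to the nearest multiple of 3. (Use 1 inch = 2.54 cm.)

CO 42 sts.

8 in = 8 × 2.54 = 20.32 cm.
16 / 7.5 = 2.133 sts/cm.
20.32 × 2.133 = 43.35 sts.
→ 42.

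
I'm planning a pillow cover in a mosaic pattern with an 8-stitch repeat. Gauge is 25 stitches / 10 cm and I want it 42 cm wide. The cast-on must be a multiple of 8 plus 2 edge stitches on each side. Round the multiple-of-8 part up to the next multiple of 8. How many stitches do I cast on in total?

25 / 10 = 2.5 sts per cm.
42 × 2.5 = 105.00 sts.
Less 4 edge sts → 101.00 for the repeat.
Next multiple of 8: 104.
Add back 4 edge sts → 108.

CO 108 sts.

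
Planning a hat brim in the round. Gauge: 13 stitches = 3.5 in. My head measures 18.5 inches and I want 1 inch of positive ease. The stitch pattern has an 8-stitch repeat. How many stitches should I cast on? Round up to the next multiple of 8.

Finished = 18.5 + 1 = 19.5 inches.
13 / 3.5 = 3.714 sts/in.
19.5 × 3.714 = 72.43 sts.
Next multiple of 8: 80.

80 stitches.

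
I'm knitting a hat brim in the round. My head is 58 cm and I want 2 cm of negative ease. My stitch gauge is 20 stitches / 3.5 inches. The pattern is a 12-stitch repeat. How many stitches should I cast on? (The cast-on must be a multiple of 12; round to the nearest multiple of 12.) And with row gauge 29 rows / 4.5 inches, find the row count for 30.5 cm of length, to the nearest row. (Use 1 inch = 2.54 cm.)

Cast on 120 stitches; work 77 rows.

Finished = 58 − 2 = 56 cm.
56 cm × 1/2.54 = 22.05 inches.
20/3.5 = 5.714 sts per in; 22.05 × 5.714 = 125.98 sts.
Nearest multiple of 12 → 120.
30.5 cm = 12.01 inches; × 6.444 = 77.38 → 77 rows.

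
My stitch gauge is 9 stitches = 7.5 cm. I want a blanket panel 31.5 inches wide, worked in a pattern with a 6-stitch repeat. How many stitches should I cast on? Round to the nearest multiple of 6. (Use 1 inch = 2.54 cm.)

Cast on 96 stitches.

31.5 in = 31.5 × 2.54 = 80.01 cm.
9 / 7.5 = 1.2 sts/cm.
80.01 × 1.2 = 96.01 sts.
→ 96.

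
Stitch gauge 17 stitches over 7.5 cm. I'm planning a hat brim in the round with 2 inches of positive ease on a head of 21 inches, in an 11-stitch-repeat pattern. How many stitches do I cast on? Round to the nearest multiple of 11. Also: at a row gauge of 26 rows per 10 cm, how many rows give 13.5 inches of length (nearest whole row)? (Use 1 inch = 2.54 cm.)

Finished = 21 + 2 = 23 inches.
23 inches × 2.54 = 58.42 cm.
17/7.5 = 2.267 sts per cm; 58.42 × 2.267 = 132.42 sts.
Nearest multiple of 11 → 132.
13.5 inches = 34.29 cm; × 2.6 = 89.15 → 89 rows.

Cast on 132 stitches; work 89 rows.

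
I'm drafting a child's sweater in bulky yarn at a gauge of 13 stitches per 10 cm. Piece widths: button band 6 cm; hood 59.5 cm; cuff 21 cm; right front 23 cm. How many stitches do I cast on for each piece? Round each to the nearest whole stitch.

button band 8; hood 77; cuff 27; right front 30.

Rate = 13/10 = 1.3 sts per cm.
button band: 6 × 1.3 = 7.80 → 8.
hood: 59.5 × 1.3 = 77.35 → 77.
cuff: 21 × 1.3 = 27.30 → 27.
right front: 23 × 1.3 = 29.90 → 30.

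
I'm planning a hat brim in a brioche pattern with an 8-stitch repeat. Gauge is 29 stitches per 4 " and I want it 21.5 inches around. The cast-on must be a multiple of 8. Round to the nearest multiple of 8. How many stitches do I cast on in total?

29 / 4 = 7.25 sts per inch.
21.5 × 7.25 = 155.88 sts.
Nearest multiple of 8: 152.

152 stitches.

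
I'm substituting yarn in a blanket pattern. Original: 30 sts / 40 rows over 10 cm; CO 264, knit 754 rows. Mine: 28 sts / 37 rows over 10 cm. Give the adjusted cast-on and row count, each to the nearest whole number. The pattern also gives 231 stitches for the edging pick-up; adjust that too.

Cast on 246 stitches; work 697 rows; edging pick-up 216 stitches.

Stitches: 264 × 28/30 = 246.40 → 246.
Rows: 754 × 37/40 = 697.45 → 697.
edging pick-up: 231 × 28/30 = 215.60 → 216.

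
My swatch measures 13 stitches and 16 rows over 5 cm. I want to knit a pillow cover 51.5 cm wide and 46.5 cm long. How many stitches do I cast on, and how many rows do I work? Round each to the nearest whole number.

Stitch gauge = 13/5 = 2.6 sts/cm; 51.5 × 2.6 = 133.90 → 134 sts.
Row gauge = 16/5 = 3.2 rows/cm; 46.5 × 3.2 = 148.80 → 149 rows.

Cast on 134 stitches and work 149 rows.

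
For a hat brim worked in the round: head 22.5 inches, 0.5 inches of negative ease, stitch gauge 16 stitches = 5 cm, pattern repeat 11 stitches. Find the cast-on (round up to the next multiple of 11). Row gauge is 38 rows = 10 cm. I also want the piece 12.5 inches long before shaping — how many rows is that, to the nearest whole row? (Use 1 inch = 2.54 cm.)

Cast on 187 stitches; work 121 rows.

Finished = 22.5 − 0.5 = 22 inches.
22 inches × 2.54 = 55.88 cm.
16/5 = 3.2 sts per cm; 55.88 × 3.2 = 178.82 sts.
Next multiple of 11 → 187.
12.5 inches = 31.75 cm; × 3.8 = 120.65 → 121 rows.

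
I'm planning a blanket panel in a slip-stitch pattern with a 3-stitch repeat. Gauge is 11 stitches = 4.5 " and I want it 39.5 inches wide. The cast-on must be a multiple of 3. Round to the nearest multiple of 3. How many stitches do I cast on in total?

11 / 4.5 = 2.444 sts per inch.
39.5 × 2.444 = 96.56 sts.
Nearest multiple of 3: 96.

CO 96 sts.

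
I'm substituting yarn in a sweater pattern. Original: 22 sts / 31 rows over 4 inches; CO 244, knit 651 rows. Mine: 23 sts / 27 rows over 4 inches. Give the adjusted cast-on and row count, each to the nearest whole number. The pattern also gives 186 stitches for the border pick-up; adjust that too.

Cast on 255 stitches; work 567 rows; border pick-up 194 stitches.

Stitches: 244 × 23/22 = 255.09 → 255.
Rows: 651 × 27/31 = 567.00 → 567.
border pick-up: 186 × 23/22 = 194.45 → 194.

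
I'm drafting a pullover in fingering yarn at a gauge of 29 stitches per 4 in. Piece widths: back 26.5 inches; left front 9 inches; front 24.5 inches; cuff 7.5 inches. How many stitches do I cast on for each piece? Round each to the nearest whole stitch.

back 192; left front 65; front 178; cuff 54.

Rate = 29/4 = 7.25 sts per in.
back: 26.5 × 7.25 = 192.12 → 192.
left front: 9 × 7.25 = 65.25 → 65.
front: 24.5 × 7.25 = 177.62 → 178.
cuff: 7.5 × 7.25 = 54.38 → 54.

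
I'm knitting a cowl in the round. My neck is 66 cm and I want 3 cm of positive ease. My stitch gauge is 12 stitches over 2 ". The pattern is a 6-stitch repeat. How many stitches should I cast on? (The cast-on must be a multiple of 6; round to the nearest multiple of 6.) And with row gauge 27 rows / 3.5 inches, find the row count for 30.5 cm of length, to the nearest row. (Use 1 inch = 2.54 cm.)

Cast on 162 stitches; work 93 rows.

Finished = 66 + 3 = 69 cm.
69 cm × 1/2.54 = 27.17 inches.
12/2 = 6 sts per in; 27.17 × 6 = 162.99 sts.
Nearest multiple of 6 → 162.
30.5 cm = 12.01 inches; × 7.714 = 92.63 → 93 rows.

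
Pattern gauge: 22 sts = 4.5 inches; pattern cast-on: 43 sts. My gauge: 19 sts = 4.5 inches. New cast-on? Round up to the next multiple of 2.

Scale factor = 19 / 22 = 0.864.
43 × 19 / 22 = 37.14 sts.
→ 38 sts.

CO 38 sts.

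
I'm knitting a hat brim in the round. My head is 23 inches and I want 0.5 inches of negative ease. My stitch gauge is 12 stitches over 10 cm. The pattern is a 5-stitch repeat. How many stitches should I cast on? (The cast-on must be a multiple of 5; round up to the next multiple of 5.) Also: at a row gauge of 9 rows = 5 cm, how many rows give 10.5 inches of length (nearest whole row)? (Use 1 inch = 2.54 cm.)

Finished = 23 − 0.5 = 22.5 inches.
22.5 inches × 2.54 = 57.15 cm.
12/10 = 1.2 sts per cm; 57.15 × 1.2 = 68.58 sts.
Next multiple of 5 → 70.
10.5 inches = 26.67 cm; × 1.8 = 48.01 → 48 rows.

Cast on 70 stitches; work 48 rows.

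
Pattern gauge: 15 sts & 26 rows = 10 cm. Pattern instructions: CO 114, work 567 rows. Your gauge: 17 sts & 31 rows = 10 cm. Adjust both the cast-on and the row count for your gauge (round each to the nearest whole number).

Cast on 129 stitches; work 676 rows.

Stitches: 114 × 17/15 = 129.20 → 129.
Rows: 567 × 31/26 = 676.04 → 676.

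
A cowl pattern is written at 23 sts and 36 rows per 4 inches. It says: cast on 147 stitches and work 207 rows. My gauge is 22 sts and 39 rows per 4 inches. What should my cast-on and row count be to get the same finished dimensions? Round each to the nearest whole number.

Stitches: 147 × 22/23 = 140.61 → 141.
Rows: 207 × 39/36 = 224.25 → 224.

Cast on 141 stitches; work 224 rows.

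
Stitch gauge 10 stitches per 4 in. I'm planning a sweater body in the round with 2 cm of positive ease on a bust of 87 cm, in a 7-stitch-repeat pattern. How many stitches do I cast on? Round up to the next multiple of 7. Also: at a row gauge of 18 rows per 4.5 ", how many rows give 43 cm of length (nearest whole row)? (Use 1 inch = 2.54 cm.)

Finished = 87 + 2 = 89 cm.
89 cm × 1/2.54 = 35.04 inches.
10/4 = 2.5 sts per in; 35.04 × 2.5 = 87.60 sts.
Next multiple of 7 → 91.
43 cm = 16.93 inches; × 4 = 67.72 → 68 rows.

Cast on 91 stitches; work 68 rows.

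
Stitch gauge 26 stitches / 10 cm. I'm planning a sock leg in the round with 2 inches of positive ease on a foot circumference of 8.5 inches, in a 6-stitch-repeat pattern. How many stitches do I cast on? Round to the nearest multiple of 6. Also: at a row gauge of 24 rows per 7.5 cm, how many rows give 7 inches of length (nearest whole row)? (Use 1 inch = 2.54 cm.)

Cast on 72 stitches; work 57 rows.

Finished = 8.5 + 2 = 10.5 inches.
10.5 inches × 2.54 = 26.67 cm.
26/10 = 2.6 sts per cm; 26.67 × 2.6 = 69.34 sts.
Nearest multiple of 6 → 72.
7 inches = 17.78 cm; × 3.2 = 56.90 → 57 rows.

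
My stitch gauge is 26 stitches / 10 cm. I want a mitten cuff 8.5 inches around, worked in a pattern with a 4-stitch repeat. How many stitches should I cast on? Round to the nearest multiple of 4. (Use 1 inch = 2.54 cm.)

Cast on 56 stitches.

8.5 in = 8.5 × 2.54 = 21.59 cm.
26 / 10 = 2.6 sts/cm.
21.59 × 2.6 = 56.13 sts.
→ 56.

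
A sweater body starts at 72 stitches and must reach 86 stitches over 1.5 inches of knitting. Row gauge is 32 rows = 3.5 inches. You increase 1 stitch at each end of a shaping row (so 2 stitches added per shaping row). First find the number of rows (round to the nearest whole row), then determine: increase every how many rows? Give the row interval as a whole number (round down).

Increase every 2nd row.

Rows = 1.5 × 9.143 = 13.7 → 14 rows.
Stitches to add: 14 → 7 shaping rows (at 2 st each).
14 / 7 = 2.00 → every 2 rows.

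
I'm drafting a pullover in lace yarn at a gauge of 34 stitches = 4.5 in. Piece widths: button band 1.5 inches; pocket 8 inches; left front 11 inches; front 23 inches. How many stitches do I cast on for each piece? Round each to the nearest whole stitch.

button band 11; pocket 60; left front 83; front 174.

Rate = 34/4.5 = 7.556 sts per in.
button band: 1.5 × 7.556 = 11.33 → 11.
pocket: 8 × 7.556 = 60.44 → 60.
left front: 11 × 7.556 = 83.11 → 83.
front: 23 × 7.556 = 173.78 → 174.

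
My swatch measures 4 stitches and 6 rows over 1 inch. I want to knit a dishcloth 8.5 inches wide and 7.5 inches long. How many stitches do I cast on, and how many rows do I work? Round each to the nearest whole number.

Stitch gauge = 4/1 = 4 sts/in; 8.5 × 4 = 34.00 → 34 sts.
Row gauge = 6/1 = 6 rows/in; 7.5 × 6 = 45.00 → 45 rows.

Cast on 34 stitches and work 45 rows.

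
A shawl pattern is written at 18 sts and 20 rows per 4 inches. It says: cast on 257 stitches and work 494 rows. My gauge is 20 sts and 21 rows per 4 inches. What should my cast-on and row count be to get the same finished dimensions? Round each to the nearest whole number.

Stitches: 257 × 20/18 = 285.56 → 286.
Rows: 494 × 21/20 = 518.70 → 519.

Cast on 286 stitches; work 519 rows.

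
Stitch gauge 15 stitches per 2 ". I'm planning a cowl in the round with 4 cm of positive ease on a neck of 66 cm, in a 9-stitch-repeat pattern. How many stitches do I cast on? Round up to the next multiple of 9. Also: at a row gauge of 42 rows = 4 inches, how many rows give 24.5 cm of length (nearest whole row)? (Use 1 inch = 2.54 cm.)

Cast on 207 stitches; work 101 rows.

Finished = 66 + 4 = 70 cm.
70 cm × 1/2.54 = 27.56 inches.
15/2 = 7.5 sts per in; 27.56 × 7.5 = 206.69 sts.
Next multiple of 9 → 207.
24.5 cm = 9.65 inches; × 10.5 = 101.28 → 101 rows.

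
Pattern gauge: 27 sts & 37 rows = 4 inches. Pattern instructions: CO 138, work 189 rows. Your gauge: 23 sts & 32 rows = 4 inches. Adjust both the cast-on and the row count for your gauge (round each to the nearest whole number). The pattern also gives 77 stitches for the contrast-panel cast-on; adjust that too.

Stitches: 138 × 23/27 = 117.56 → 118.
Rows: 189 × 32/37 = 163.46 → 163.
contrast-panel cast-on: 77 × 23/27 = 65.59 → 66.

Cast on 118 stitches; work 163 rows; contrast-panel cast-on 66 stitches.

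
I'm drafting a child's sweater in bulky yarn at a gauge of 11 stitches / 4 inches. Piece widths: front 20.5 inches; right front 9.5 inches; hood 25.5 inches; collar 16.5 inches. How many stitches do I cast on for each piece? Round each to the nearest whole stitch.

Rate = 11/4 = 2.75 sts per in.
front: 20.5 × 2.75 = 56.38 → 56.
right front: 9.5 × 2.75 = 26.12 → 26.
hood: 25.5 × 2.75 = 70.12 → 70.
collar: 16.5 × 2.75 = 45.38 → 45.

front 56; right front 26; hood 70; collar 45.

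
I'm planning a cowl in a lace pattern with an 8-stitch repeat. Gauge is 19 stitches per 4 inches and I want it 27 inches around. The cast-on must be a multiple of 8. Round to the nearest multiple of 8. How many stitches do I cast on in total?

19 / 4 = 4.75 sts per inch.
27 × 4.75 = 128.25 sts.
Nearest multiple of 8: 128.

128 stitches.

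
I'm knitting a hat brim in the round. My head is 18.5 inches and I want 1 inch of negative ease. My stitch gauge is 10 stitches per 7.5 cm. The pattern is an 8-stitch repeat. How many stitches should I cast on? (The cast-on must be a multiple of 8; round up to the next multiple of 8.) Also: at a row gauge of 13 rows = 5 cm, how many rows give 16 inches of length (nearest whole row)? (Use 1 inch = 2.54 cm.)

Cast on 64 stitches; work 106 rows.

Finished = 18.5 − 1 = 17.5 inches.
17.5 inches × 2.54 = 44.45 cm.
10/7.5 = 1.333 sts per cm; 44.45 × 1.333 = 59.27 sts.
Next multiple of 8 → 64.
16 inches = 40.64 cm; × 2.6 = 105.66 → 106 rows.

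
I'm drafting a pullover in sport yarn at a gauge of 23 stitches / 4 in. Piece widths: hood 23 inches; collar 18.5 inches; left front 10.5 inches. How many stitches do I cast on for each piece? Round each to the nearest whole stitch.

Rate = 23/4 = 5.75 sts per in.
hood: 23 × 5.75 = 132.25 → 132.
collar: 18.5 × 5.75 = 106.38 → 106.
left front: 10.5 × 5.75 = 60.38 → 60.

hood 132; collar 106; left front 60.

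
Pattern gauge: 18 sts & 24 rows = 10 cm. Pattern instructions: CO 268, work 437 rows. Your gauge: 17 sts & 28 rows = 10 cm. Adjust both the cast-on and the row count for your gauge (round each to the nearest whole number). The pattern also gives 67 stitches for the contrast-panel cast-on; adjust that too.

Cast on 253 stitches; work 510 rows; contrast-panel cast-on 63 stitches.

Stitches: 268 × 17/18 = 253.11 → 253.
Rows: 437 × 28/24 = 509.83 → 510.
contrast-panel cast-on: 67 × 17/18 = 63.28 → 63.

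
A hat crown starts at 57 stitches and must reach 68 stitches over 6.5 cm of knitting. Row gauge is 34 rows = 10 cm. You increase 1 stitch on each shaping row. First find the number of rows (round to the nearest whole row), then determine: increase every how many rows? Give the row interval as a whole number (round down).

Rows = 6.5 × 3.4 = 22.1 → 22 rows.
Stitches to add: 11 → 11 shaping rows (at 1 st each).
22 / 11 = 2.00 → every 2 rows.

Increase every 2nd row.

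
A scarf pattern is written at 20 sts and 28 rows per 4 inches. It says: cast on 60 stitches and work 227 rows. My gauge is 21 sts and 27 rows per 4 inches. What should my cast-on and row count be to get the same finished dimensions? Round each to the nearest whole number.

Cast on 63 stitches; work 219 rows.

Stitches: 60 × 21/20 = 63.00 → 63.
Rows: 227 × 27/28 = 218.89 → 219.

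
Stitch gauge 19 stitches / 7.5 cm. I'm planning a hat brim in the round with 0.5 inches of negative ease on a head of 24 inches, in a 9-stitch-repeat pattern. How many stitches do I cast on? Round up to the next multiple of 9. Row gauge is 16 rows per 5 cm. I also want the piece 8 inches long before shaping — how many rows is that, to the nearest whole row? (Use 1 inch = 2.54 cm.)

Cast on 153 stitches; work 65 rows.

Finished = 24 − 0.5 = 23.5 inches.
23.5 inches × 2.54 = 59.69 cm.
19/7.5 = 2.533 sts per cm; 59.69 × 2.533 = 151.21 sts.
Next multiple of 9 → 153.
8 inches = 20.32 cm; × 3.2 = 65.02 → 65 rows.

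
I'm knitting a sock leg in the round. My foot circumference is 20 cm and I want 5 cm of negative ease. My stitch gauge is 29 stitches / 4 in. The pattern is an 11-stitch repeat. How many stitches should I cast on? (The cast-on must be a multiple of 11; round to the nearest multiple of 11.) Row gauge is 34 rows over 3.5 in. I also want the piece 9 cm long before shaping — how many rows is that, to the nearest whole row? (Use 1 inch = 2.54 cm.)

Cast on 44 stitches; work 34 rows.

Finished = 20 − 5 = 15 cm.
15 cm × 1/2.54 = 5.91 inches.
29/4 = 7.25 sts per in; 5.91 × 7.25 = 42.81 sts.
Nearest multiple of 11 → 44.
9 cm = 3.54 inches; × 9.714 = 34.42 → 34 rows.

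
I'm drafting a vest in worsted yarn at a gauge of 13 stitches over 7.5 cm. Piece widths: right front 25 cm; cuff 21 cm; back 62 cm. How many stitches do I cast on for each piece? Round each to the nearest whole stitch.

Rate = 13/7.5 = 1.733 sts per cm.
right front: 25 × 1.733 = 43.33 → 43.
cuff: 21 × 1.733 = 36.40 → 36.
back: 62 × 1.733 = 107.47 → 107.

right front 43; cuff 36; back 107.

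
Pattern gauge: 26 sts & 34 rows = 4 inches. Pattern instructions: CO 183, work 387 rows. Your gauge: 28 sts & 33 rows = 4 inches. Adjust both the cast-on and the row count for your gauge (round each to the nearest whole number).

Cast on 197 stitches; work 376 rows.

Stitches: 183 × 28/26 = 197.08 → 197.
Rows: 387 × 33/34 = 375.62 → 376.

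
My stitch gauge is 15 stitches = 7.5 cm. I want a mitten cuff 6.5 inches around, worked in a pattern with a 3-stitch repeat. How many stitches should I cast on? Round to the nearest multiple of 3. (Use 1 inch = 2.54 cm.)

Cast on 33 stitches.

6.5 in = 6.5 × 2.54 = 16.51 cm.
15 / 7.5 = 2 sts/cm.
16.51 × 2 = 33.02 sts.
→ 33.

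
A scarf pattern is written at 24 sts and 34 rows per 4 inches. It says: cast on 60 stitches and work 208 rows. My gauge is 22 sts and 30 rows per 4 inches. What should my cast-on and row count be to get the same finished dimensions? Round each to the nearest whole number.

Stitches: 60 × 22/24 = 55.00 → 55.
Rows: 208 × 30/34 = 183.53 → 184.

Cast on 55 stitches; work 184 rows.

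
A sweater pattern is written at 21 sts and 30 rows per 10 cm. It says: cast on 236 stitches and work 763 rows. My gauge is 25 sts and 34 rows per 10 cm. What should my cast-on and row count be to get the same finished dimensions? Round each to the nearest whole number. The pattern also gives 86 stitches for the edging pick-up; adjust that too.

Stitches: 236 × 25/21 = 280.95 → 281.
Rows: 763 × 34/30 = 864.73 → 865.
edging pick-up: 86 × 25/21 = 102.38 → 102.

Cast on 281 stitches; work 865 rows; edging pick-up 102 stitches.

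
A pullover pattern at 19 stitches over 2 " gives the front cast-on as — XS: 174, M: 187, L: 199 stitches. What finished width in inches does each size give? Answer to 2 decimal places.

XS 18.32 inches; M 19.68 inches; L 20.95 inches.

19/2 = 9.5 sts per in.
XS: 174 / 9.5 = 18.316 → 18.32 in.
M: 187 / 9.5 = 19.684 → 19.68 in.
L: 199 / 9.5 = 20.947 → 20.95 in.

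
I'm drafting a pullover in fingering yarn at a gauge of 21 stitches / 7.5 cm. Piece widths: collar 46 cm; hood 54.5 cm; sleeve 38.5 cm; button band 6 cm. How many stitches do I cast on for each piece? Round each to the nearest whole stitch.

collar 129; hood 153; sleeve 108; button band 17.

Rate = 21/7.5 = 2.8 sts per cm.
collar: 46 × 2.8 = 128.80 → 129.
hood: 54.5 × 2.8 = 152.60 → 153.
sleeve: 38.5 × 2.8 = 107.80 → 108.
button band: 6 × 2.8 = 16.80 → 17.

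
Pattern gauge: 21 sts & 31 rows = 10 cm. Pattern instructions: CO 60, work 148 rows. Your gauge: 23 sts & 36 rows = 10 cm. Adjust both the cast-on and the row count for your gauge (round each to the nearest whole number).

Cast on 66 stitches; work 172 rows.

Stitches: 60 × 23/21 = 65.71 → 66.
Rows: 148 × 36/31 = 171.87 → 172.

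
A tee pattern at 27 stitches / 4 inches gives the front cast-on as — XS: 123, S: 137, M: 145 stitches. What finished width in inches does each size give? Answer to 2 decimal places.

XS 18.22 inches; S 20.30 inches; M 21.48 inches.

27/4 = 6.75 sts per in.
XS: 123 / 6.75 = 18.222 → 18.22 in.
S: 137 / 6.75 = 20.296 → 20.30 in.
M: 145 / 6.75 = 21.481 → 21.48 in.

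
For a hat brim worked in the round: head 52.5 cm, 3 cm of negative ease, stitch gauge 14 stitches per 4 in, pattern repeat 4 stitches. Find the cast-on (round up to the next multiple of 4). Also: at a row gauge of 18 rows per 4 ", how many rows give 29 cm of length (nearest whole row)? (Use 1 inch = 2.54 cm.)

Finished = 52.5 − 3 = 49.5 cm.
49.5 cm × 1/2.54 = 19.49 inches.
14/4 = 3.5 sts per in; 19.49 × 3.5 = 68.21 sts.
Next multiple of 4 → 72.
29 cm = 11.42 inches; × 4.5 = 51.38 → 51 rows.

Cast on 72 stitches; work 51 rows.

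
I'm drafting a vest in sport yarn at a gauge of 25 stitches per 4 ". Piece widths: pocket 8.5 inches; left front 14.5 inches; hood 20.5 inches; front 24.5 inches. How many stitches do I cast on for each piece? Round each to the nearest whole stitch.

pocket 53; left front 91; hood 128; front 153.

Rate = 25/4 = 6.25 sts per in.
pocket: 8.5 × 6.25 = 53.12 → 53.
left front: 14.5 × 6.25 = 90.62 → 91.
hood: 20.5 × 6.25 = 128.12 → 128.
front: 24.5 × 6.25 = 153.12 → 153.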